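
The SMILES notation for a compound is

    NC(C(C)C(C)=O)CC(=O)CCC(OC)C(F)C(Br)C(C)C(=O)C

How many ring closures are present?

In SMILES, each pair of matching ring-closure digits denotes one ring-closing bond; the number of such bonds equals the number of independent rings.
Ring-closure bonds here: 0.

0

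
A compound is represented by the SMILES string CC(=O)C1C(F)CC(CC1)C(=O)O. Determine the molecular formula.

Walk through each heavy atom and fill implicit hydrogens from standard valence (C 4, N 3, O 2, S 2, halogen 1):
  atom 1: C, bond orders sum to 1 (valence 4) → 3 H
  atom 2: C, bond orders sum to 4 (valence 4) → 0 H
  atom 3: O, bond orders sum to 2 (valence 2) → 0 H
  atom 4: C, bond orders sum to 3 (valence 4) → 1 H
  atom 5: C, bond orders sum to 3 (valence 4) → 1 H
  atom 6: F (halogen, monovalent) → 0 H
  atom 7: C, bond orders sum to 2 (valence 4) → 2 H
  atom 8: C, bond orders sum to 3 (valence 4) → 1 H
  atom 9: C, bond orders sum to 2 (valence 4) → 2 H
  atom 10: C, bond orders sum to 2 (valence 4) → 2 H
  atom 11: C, bond orders sum to 4 (valence 4) → 0 H
  atom 12: O, bond orders sum to 2 (valence 2) → 0 H
  atom 13: O, bond orders sum to 1 (valence 2) → 1 H
Totals → C:9, H:13, F:1, O:3.
In Hill order: C9H13FO3.

C9H13FO3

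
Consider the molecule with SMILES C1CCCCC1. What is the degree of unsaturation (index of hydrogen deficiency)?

1

Degree of unsaturation = (number of rings) + (number of π bonds).
Ring closures in the SMILES: 1.
π bonds: none → 0 DoU from unsaturation.
Total DoU = 1 + 0 = 1.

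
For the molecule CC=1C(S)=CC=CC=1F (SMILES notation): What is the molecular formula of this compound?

Walk through each heavy atom and fill implicit hydrogens from standard valence (C 4, N 3, O 2, S 2, halogen 1):
  atom 1: C, bond orders sum to 1 (valence 4) → 3 H
  atom 2: C, bond orders sum to 4 (valence 4) → 0 H
  atom 3: C, bond orders sum to 4 (valence 4) → 0 H
  atom 4: S, bond orders sum to 1 (valence 2) → 1 H
  atom 5: C, bond orders sum to 3 (valence 4) → 1 H
  atom 6: C, bond orders sum to 3 (valence 4) → 1 H
  atom 7: C, bond orders sum to 3 (valence 4) → 1 H
  atom 8: C, bond orders sum to 4 (valence 4) → 0 H
  atom 9: F (halogen, monovalent) → 0 H
Totals → C:7, H:7, F:1, S:1.

C7H7FS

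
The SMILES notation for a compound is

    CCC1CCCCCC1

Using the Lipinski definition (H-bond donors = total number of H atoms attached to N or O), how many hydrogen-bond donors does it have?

0

Donors: find every N or O and count the H atoms it carries.
  (no N or O atoms present)
Lipinski HBD = 0.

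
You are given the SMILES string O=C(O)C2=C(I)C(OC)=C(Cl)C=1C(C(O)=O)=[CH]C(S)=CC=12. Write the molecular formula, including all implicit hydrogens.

C13H8ClIO5S

Walk through each heavy atom and fill implicit hydrogens from standard valence (C 4, N 3, O 2, S 2, halogen 1):
  atom 1: O, bond orders sum to 2 (valence 2) → 0 H
  atom 2: C, bond orders sum to 4 (valence 4) → 0 H
  atom 3: O, bond orders sum to 1 (valence 2) → 1 H
  atom 4: C, bond orders sum to 4 (valence 4) → 0 H
  atom 5: C, bond orders sum to 4 (valence 4) → 0 H
  atom 6: I (halogen, monovalent) → 0 H
  atom 7: C, bond orders sum to 4 (valence 4) → 0 H
  atom 8: O, bond orders sum to 2 (valence 2) → 0 H
  atom 9: C, bond orders sum to 1 (valence 4) → 3 H
  atom 10: C, bond orders sum to 4 (valence 4) → 0 H
  atom 11: Cl (halogen, monovalent) → 0 H
  atom 12: C, bond orders sum to 4 (valence 4) → 0 H
  atom 13: C, bond orders sum to 4 (valence 4) → 0 H
  atom 14: C, bond orders sum to 4 (valence 4) → 0 H
  atom 15: O, bond orders sum to 1 (valence 2) → 1 H
  atom 16: O, bond orders sum to 2 (valence 2) → 0 H
  atom 17: C with explicit H count 1
  atom 18: C, bond orders sum to 4 (valence 4) → 0 H
  atom 19: S, bond orders sum to 1 (valence 2) → 1 H
  atom 20: C, bond orders sum to 3 (valence 4) → 1 H
  atom 21: C, bond orders sum to 4 (valence 4) → 0 H
Totals → C:13, H:8, Cl:1, I:1, O:5, S:1.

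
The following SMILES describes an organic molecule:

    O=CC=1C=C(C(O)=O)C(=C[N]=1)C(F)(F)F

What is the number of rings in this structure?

1

In SMILES, each pair of matching ring-closure digits denotes one ring-closing bond; the number of such bonds equals the number of independent rings.
Ring-closure bonds here: 1.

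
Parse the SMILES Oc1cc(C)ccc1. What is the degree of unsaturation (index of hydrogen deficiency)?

4

Molecular formula: C7H8O.
DoU = (2C + 2 + N − H − X) / 2, where X is the halogen count and O/S are ignored.
    = (2·7 + 2 + 0 − 8 − 0) / 2 = 8 / 2 = 4.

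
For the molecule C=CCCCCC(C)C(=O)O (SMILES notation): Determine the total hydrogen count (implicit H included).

16

Walk through each heavy atom and fill implicit hydrogens from standard valence (C 4, N 3, O 2, S 2, halogen 1):
  atom 1: C, bond orders sum to 2 (valence 4) → 2 H
  atom 2: C, bond orders sum to 3 (valence 4) → 1 H
  atom 3: C, bond orders sum to 2 (valence 4) → 2 H
  atom 4: C, bond orders sum to 2 (valence 4) → 2 H
  atom 5: C, bond orders sum to 2 (valence 4) → 2 H
  atom 6: C, bond orders sum to 2 (valence 4) → 2 H
  atom 7: C, bond orders sum to 3 (valence 4) → 1 H
  atom 8: C, bond orders sum to 1 (valence 4) → 3 H
  atom 9: C, bond orders sum to 4 (valence 4) → 0 H
  atom 10: O, bond orders sum to 2 (valence 2) → 0 H
  atom 11: O, bond orders sum to 1 (valence 2) → 1 H
Total hydrogens: 16.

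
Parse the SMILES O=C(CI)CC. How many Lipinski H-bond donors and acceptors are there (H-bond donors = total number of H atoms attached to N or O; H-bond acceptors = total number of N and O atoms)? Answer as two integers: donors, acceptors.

Donors: find every N or O and count the H atoms it carries.
  atom 1 (O): bond orders sum to 2 → 0 H
Lipinski HBD = 0.
Acceptors: N atoms = 0, O atoms = 1 → HBA = 1.

0, 1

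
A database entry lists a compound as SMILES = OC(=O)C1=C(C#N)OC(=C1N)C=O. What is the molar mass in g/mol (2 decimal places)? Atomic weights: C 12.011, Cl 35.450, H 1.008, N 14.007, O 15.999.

First, the molecular formula is C7H4N2O4 (counting implicit H from valence).
  C: 7 × 12.011 = 84.077
  H: 4 × 1.008 = 4.032
  N: 2 × 14.007 = 28.014
  O: 4 × 15.999 = 63.996
Sum: 7×12.011 + 4×1.008 + 2×14.007 + 4×15.999 = 180.119 → 180.12 g/mol.

180.12 g/mol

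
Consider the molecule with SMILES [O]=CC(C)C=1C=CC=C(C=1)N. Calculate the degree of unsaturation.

Molecular formula: C9H11NO.
DoU = (2C + 2 + N − H − X) / 2, where X is the halogen count and O/S are ignored.
    = (2·9 + 2 + 1 − 11 − 0) / 2 = 10 / 2 = 5.

5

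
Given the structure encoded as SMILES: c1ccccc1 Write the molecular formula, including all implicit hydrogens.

Walk through each heavy atom and fill implicit hydrogens from standard valence (C 4, N 3, O 2, S 2, halogen 1); for lowercase aromatic atoms, an aromatic c carries 1 H when it has two neighbours and 0 H with three, and aromatic n carries 0 H:
  atom 1: aromatic c, 2 neighbours → 1 H
  atom 2: aromatic c, 2 neighbours → 1 H
  atom 3: aromatic c, 2 neighbours → 1 H
  atom 4: aromatic c, 2 neighbours → 1 H
  atom 5: aromatic c, 2 neighbours → 1 H
  atom 6: aromatic c, 2 neighbours → 1 H
Totals → C:6, H:6.
In Hill order: C6H6.

C6H6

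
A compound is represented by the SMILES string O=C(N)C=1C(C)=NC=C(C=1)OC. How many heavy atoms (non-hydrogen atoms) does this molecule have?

12

Every atom symbol written in the SMILES (organic subset) is one heavy atom; implicit H are not written.
Heavy atoms by element → C:8, N:2, O:2.
Total: 12.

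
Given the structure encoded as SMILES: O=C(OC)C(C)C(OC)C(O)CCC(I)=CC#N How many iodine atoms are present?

1

Scan the SMILES for I atoms (remember two-letter symbols like Cl and Br are single atoms).
Iodine count: 1.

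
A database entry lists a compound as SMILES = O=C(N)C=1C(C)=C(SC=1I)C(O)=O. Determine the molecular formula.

Walk through each heavy atom and fill implicit hydrogens from standard valence (C 4, N 3, O 2, S 2, halogen 1):
  atom 1: O, bond orders sum to 2 (valence 2) → 0 H
  atom 2: C, bond orders sum to 4 (valence 4) → 0 H
  atom 3: N, bond orders sum to 1 (valence 3) → 2 H
  atom 4: C, bond orders sum to 4 (valence 4) → 0 H
  atom 5: C, bond orders sum to 4 (valence 4) → 0 H
  atom 6: C, bond orders sum to 1 (valence 4) → 3 H
  atom 7: C, bond orders sum to 4 (valence 4) → 0 H
  atom 8: S, bond orders sum to 2 (valence 2) → 0 H
  atom 9: C, bond orders sum to 4 (valence 4) → 0 H
  atom 10: I (halogen, monovalent) → 0 H
  atom 11: C, bond orders sum to 4 (valence 4) → 0 H
  atom 12: O, bond orders sum to 1 (valence 2) → 1 H
  atom 13: O, bond orders sum to 2 (valence 2) → 0 H
Totals → C:7, H:6, I:1, N:1, O:3, S:1.

C7H6INO3S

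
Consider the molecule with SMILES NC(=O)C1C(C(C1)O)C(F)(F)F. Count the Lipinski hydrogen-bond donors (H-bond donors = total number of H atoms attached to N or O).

Donors: find every N or O and count the H atoms it carries.
  atom 1 (N): bond orders sum to 1 → 2 H
  atom 3 (O): bond orders sum to 2 → 0 H
  atom 8 (O): bond orders sum to 1 → 1 H
Lipinski HBD = 3.

3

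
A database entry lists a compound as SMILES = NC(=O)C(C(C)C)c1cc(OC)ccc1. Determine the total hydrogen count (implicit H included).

17

Walk through each heavy atom and fill implicit hydrogens from standard valence (C 4, N 3, O 2, S 2, halogen 1); for lowercase aromatic atoms, an aromatic c carries 1 H when it has two neighbours and 0 H with three, and aromatic n carries 0 H:
  atom 1: N, bond orders sum to 1 (valence 3) → 2 H
  atom 2: C, bond orders sum to 4 (valence 4) → 0 H
  atom 3: O, bond orders sum to 2 (valence 2) → 0 H
  atom 4: C, bond orders sum to 3 (valence 4) → 1 H
  atom 5: C, bond orders sum to 3 (valence 4) → 1 H
  atom 6: C, bond orders sum to 1 (valence 4) → 3 H
  atom 7: C, bond orders sum to 1 (valence 4) → 3 H
  atom 8: aromatic c, 3 neighbours → 0 H
  atom 9: aromatic c, 2 neighbours → 1 H
  atom 10: aromatic c, 3 neighbours → 0 H
  atom 11: O, bond orders sum to 2 (valence 2) → 0 H
  atom 12: C, bond orders sum to 1 (valence 4) → 3 H
  atom 13: aromatic c, 2 neighbours → 1 H
  atom 14: aromatic c, 2 neighbours → 1 H
  atom 15: aromatic c, 2 neighbours → 1 H
Total hydrogens: 17.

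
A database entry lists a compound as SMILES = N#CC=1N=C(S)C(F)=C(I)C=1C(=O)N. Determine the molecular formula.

Walk through each heavy atom and fill implicit hydrogens from standard valence (C 4, N 3, O 2, S 2, halogen 1):
  atom 1: N, bond orders sum to 3 (valence 3) → 0 H
  atom 2: C, bond orders sum to 4 (valence 4) → 0 H
  atom 3: C, bond orders sum to 4 (valence 4) → 0 H
  atom 4: N, bond orders sum to 3 (valence 3) → 0 H
  atom 5: C, bond orders sum to 4 (valence 4) → 0 H
  atom 6: S, bond orders sum to 1 (valence 2) → 1 H
  atom 7: C, bond orders sum to 4 (valence 4) → 0 H
  atom 8: F (halogen, monovalent) → 0 H
  atom 9: C, bond orders sum to 4 (valence 4) → 0 H
  atom 10: I (halogen, monovalent) → 0 H
  atom 11: C, bond orders sum to 4 (valence 4) → 0 H
  atom 12: C, bond orders sum to 4 (valence 4) → 0 H
  atom 13: O, bond orders sum to 2 (valence 2) → 0 H
  atom 14: N, bond orders sum to 1 (valence 3) → 2 H
Totals → C:7, H:3, F:1, I:1, N:3, O:1, S:1.

C7H3FIN3OS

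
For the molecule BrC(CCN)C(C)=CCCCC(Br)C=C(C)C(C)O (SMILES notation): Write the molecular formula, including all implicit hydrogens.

Walk through each heavy atom and fill implicit hydrogens from standard valence (C 4, N 3, O 2, S 2, halogen 1):
  atom 1: Br (halogen, monovalent) → 0 H
  atom 2: C, bond orders sum to 3 (valence 4) → 1 H
  atom 3: C, bond orders sum to 2 (valence 4) → 2 H
  atom 4: C, bond orders sum to 2 (valence 4) → 2 H
  atom 5: N, bond orders sum to 1 (valence 3) → 2 H
  atom 6: C, bond orders sum to 4 (valence 4) → 0 H
  atom 7: C, bond orders sum to 1 (valence 4) → 3 H
  atom 8: C, bond orders sum to 3 (valence 4) → 1 H
  atom 9: C, bond orders sum to 2 (valence 4) → 2 H
  atom 10: C, bond orders sum to 2 (valence 4) → 2 H
  atom 11: C, bond orders sum to 2 (valence 4) → 2 H
  atom 12: C, bond orders sum to 3 (valence 4) → 1 H
  atom 13: Br (halogen, monovalent) → 0 H
  atom 14: C, bond orders sum to 3 (valence 4) → 1 H
  atom 15: C, bond orders sum to 4 (valence 4) → 0 H
  atom 16: C, bond orders sum to 1 (valence 4) → 3 H
  atom 17: C, bond orders sum to 3 (valence 4) → 1 H
  atom 18: C, bond orders sum to 1 (valence 4) → 3 H
  atom 19: O, bond orders sum to 1 (valence 2) → 1 H
Totals → C:15, H:27, Br:2, N:1, O:1.

C15H27Br2NO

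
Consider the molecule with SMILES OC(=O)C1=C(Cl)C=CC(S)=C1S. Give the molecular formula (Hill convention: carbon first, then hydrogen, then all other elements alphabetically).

Walk through each heavy atom and fill implicit hydrogens from standard valence (C 4, N 3, O 2, S 2, halogen 1):
  atom 1: O, bond orders sum to 1 (valence 2) → 1 H
  atom 2: C, bond orders sum to 4 (valence 4) → 0 H
  atom 3: O, bond orders sum to 2 (valence 2) → 0 H
  atom 4: C, bond orders sum to 4 (valence 4) → 0 H
  atom 5: C, bond orders sum to 4 (valence 4) → 0 H
  atom 6: Cl (halogen, monovalent) → 0 H
  atom 7: C, bond orders sum to 3 (valence 4) → 1 H
  atom 8: C, bond orders sum to 3 (valence 4) → 1 H
  atom 9: C, bond orders sum to 4 (valence 4) → 0 H
  atom 10: S, bond orders sum to 1 (valence 2) → 1 H
  atom 11: C, bond orders sum to 4 (valence 4) → 0 H
  atom 12: S, bond orders sum to 1 (valence 2) → 1 H
Totals → C:7, H:5, Cl:1, O:2, S:2.

C7H5ClO2S2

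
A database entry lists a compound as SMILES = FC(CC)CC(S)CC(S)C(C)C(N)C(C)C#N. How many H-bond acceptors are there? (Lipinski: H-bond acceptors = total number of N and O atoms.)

2

N atoms: 2; O atoms: 0.
Lipinski HBA = 2 + 0 = 2.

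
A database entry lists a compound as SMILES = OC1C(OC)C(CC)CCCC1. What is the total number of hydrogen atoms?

20

Walk through each heavy atom and fill implicit hydrogens from standard valence (C 4, N 3, O 2, S 2, halogen 1):
  atom 1: O, bond orders sum to 1 (valence 2) → 1 H
  atom 2: C, bond orders sum to 3 (valence 4) → 1 H
  atom 3: C, bond orders sum to 3 (valence 4) → 1 H
  atom 4: O, bond orders sum to 2 (valence 2) → 0 H
  atom 5: C, bond orders sum to 1 (valence 4) → 3 H
  atom 6: C, bond orders sum to 3 (valence 4) → 1 H
  atom 7: C, bond orders sum to 2 (valence 4) → 2 H
  atom 8: C, bond orders sum to 1 (valence 4) → 3 H
  atom 9: C, bond orders sum to 2 (valence 4) → 2 H
  atom 10: C, bond orders sum to 2 (valence 4) → 2 H
  atom 11: C, bond orders sum to 2 (valence 4) → 2 H
  atom 12: C, bond orders sum to 2 (valence 4) → 2 H
Total hydrogens: 20.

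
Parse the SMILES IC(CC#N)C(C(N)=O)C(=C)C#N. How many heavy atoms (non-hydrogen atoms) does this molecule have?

Every atom symbol written in the SMILES (organic subset) is one heavy atom; implicit H are not written.
Heavy atoms by element → C:8, I:1, N:3, O:1.
Total: 13.

13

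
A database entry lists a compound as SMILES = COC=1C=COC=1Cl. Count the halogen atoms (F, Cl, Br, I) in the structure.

Halogen atoms appear at heavy-atom position 8 (1×Cl).
Other groups present: 1 ether.
Halogen count: 1.

1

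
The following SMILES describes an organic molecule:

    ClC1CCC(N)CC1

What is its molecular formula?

Walk through each heavy atom and fill implicit hydrogens from standard valence (C 4, N 3, O 2, S 2, halogen 1):
  atom 1: Cl (halogen, monovalent) → 0 H
  atom 2: C, bond orders sum to 3 (valence 4) → 1 H
  atom 3: C, bond orders sum to 2 (valence 4) → 2 H
  atom 4: C, bond orders sum to 2 (valence 4) → 2 H
  atom 5: C, bond orders sum to 3 (valence 4) → 1 H
  atom 6: N, bond orders sum to 1 (valence 3) → 2 H
  atom 7: C, bond orders sum to 2 (valence 4) → 2 H
  atom 8: C, bond orders sum to 2 (valence 4) → 2 H
Totals → C:6, H:12, Cl:1, N:1.
In Hill order: C6H12ClN.

C6H12ClN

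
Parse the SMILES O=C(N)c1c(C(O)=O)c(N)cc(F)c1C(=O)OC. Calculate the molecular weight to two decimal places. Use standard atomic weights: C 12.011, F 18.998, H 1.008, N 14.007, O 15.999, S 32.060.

First, the molecular formula is C10H9FN2O5 (counting implicit H from valence).
  C: 10 × 12.011 = 120.110
  F: 1 × 18.998 = 18.998
  H: 9 × 1.008 = 9.072
  N: 2 × 14.007 = 28.014
  O: 5 × 15.999 = 79.995
Sum: 10×12.011 + 1×18.998 + 9×1.008 + 2×14.007 + 5×15.999 = 256.189 → 256.19 g/mol.

256.19 g/mol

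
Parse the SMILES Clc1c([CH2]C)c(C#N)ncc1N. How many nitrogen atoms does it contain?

Scan the SMILES for N atoms (remember two-letter symbols like Cl and Br are single atoms).
Nitrogen count: 3.

3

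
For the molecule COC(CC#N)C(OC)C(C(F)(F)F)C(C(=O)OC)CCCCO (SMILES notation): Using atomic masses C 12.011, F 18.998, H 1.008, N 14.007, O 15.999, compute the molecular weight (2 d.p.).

First, the molecular formula is C15H24F3NO5 (counting implicit H from valence).
  C: 15 × 12.011 = 180.165
  F: 3 × 18.998 = 56.994
  H: 24 × 1.008 = 24.192
  N: 1 × 14.007 = 14.007
  O: 5 × 15.999 = 79.995
Sum: 15×12.011 + 3×18.998 + 24×1.008 + 1×14.007 + 5×15.999 = 355.353 → 355.35 g/mol.

355.35 g/mol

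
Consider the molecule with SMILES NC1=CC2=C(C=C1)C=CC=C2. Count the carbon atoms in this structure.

Count every carbon token in the SMILES (each C, including those in ring-closure positions and inside branches).
Carbon count: 10.

10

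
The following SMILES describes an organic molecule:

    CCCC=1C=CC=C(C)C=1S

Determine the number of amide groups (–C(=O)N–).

0

Scan the SMILES for the amide motif — none present.
Groups that are present: 1 thiol.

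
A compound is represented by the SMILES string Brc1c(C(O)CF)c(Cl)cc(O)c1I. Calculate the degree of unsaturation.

Molecular formula: C8H6BrClFIO2.
DoU = (2C + 2 + N − H − X) / 2, where X is the halogen count and O/S are ignored.
    = (2·8 + 2 + 0 − 6 − 4) / 2 = 8 / 2 = 4.

4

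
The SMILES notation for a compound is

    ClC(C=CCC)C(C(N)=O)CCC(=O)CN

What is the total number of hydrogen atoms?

19

Walk through each heavy atom and fill implicit hydrogens from standard valence (C 4, N 3, O 2, S 2, halogen 1):
  atom 1: Cl (halogen, monovalent) → 0 H
  atom 2: C, bond orders sum to 3 (valence 4) → 1 H
  atom 3: C, bond orders sum to 3 (valence 4) → 1 H
  atom 4: C, bond orders sum to 3 (valence 4) → 1 H
  atom 5: C, bond orders sum to 2 (valence 4) → 2 H
  atom 6: C, bond orders sum to 1 (valence 4) → 3 H
  atom 7: C, bond orders sum to 3 (valence 4) → 1 H
  atom 8: C, bond orders sum to 4 (valence 4) → 0 H
  atom 9: N, bond orders sum to 1 (valence 3) → 2 H
  atom 10: O, bond orders sum to 2 (valence 2) → 0 H
  atom 11: C, bond orders sum to 2 (valence 4) → 2 H
  atom 12: C, bond orders sum to 2 (valence 4) → 2 H
  atom 13: C, bond orders sum to 4 (valence 4) → 0 H
  atom 14: O, bond orders sum to 2 (valence 2) → 0 H
  atom 15: C, bond orders sum to 2 (valence 4) → 2 H
  atom 16: N, bond orders sum to 1 (valence 3) → 2 H
Total hydrogens: 19.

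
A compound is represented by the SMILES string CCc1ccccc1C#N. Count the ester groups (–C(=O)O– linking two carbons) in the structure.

0

Scan the SMILES for the ester motif — none present.
Groups that are present: 1 nitrile.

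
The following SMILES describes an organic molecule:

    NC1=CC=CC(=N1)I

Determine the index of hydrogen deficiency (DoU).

Degree of unsaturation = (number of rings) + (number of π bonds).
Ring closures in the SMILES: 1.
π bonds: 3 double bonds (each 1 DoU) → 3 DoU from unsaturation.
Total DoU = 1 + 3 = 4.

4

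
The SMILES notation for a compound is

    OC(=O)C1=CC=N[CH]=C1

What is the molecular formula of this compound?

C6H5NO2

Walk through each heavy atom and fill implicit hydrogens from standard valence (C 4, N 3, O 2, S 2, halogen 1):
  atom 1: O, bond orders sum to 1 (valence 2) → 1 H
  atom 2: C, bond orders sum to 4 (valence 4) → 0 H
  atom 3: O, bond orders sum to 2 (valence 2) → 0 H
  atom 4: C, bond orders sum to 4 (valence 4) → 0 H
  atom 5: C, bond orders sum to 3 (valence 4) → 1 H
  atom 6: C, bond orders sum to 3 (valence 4) → 1 H
  atom 7: N, bond orders sum to 3 (valence 3) → 0 H
  atom 8: C with explicit H count 1
  atom 9: C, bond orders sum to 3 (valence 4) → 1 H
Totals → C:6, H:5, N:1, O:2.
In Hill order: C6H5NO2.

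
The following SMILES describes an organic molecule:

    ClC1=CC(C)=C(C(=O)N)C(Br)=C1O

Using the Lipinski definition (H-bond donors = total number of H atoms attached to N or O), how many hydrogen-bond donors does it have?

Donors: find every N or O and count the H atoms it carries.
  atom 8 (O): bond orders sum to 2 → 0 H
  atom 9 (N): bond orders sum to 1 → 2 H
  atom 13 (O): bond orders sum to 1 → 1 H
Lipinski HBD = 3.

3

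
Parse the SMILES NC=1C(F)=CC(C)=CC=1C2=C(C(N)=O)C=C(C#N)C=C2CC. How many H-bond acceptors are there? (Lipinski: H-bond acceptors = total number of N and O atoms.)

N atoms: 3; O atoms: 1.
Lipinski HBA = 3 + 1 = 4.

4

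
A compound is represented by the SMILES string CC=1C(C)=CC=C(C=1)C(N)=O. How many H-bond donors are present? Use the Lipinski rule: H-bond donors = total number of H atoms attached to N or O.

2

Donors: find every N or O and count the H atoms it carries.
  atom 10 (N): bond orders sum to 1 → 2 H
  atom 11 (O): bond orders sum to 2 → 0 H
Lipinski HBD = 2.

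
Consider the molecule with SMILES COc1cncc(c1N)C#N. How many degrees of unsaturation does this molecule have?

Molecular formula: C7H7N3O.
DoU = (2C + 2 + N − H − X) / 2, where X is the halogen count and O/S are ignored.
    = (2·7 + 2 + 3 − 7 − 0) / 2 = 12 / 2 = 6.

6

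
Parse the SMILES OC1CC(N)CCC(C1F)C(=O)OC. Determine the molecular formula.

C9H16FNO3

Walk through each heavy atom and fill implicit hydrogens from standard valence (C 4, N 3, O 2, S 2, halogen 1):
  atom 1: O, bond orders sum to 1 (valence 2) → 1 H
  atom 2: C, bond orders sum to 3 (valence 4) → 1 H
  atom 3: C, bond orders sum to 2 (valence 4) → 2 H
  atom 4: C, bond orders sum to 3 (valence 4) → 1 H
  atom 5: N, bond orders sum to 1 (valence 3) → 2 H
  atom 6: C, bond orders sum to 2 (valence 4) → 2 H
  atom 7: C, bond orders sum to 2 (valence 4) → 2 H
  atom 8: C, bond orders sum to 3 (valence 4) → 1 H
  atom 9: C, bond orders sum to 3 (valence 4) → 1 H
  atom 10: F (halogen, monovalent) → 0 H
  atom 11: C, bond orders sum to 4 (valence 4) → 0 H
  atom 12: O, bond orders sum to 2 (valence 2) → 0 H
  atom 13: O, bond orders sum to 2 (valence 2) → 0 H
  atom 14: C, bond orders sum to 1 (valence 4) → 3 H
Totals → C:9, H:16, F:1, N:1, O:3.
In Hill order: C9H16FNO3.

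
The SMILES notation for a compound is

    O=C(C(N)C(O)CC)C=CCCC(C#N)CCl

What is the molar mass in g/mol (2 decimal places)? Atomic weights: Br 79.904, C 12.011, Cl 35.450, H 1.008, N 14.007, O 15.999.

First, the molecular formula is C12H19ClN2O2 (counting implicit H from valence).
  C: 12 × 12.011 = 144.132
  Cl: 1 × 35.450 = 35.450
  H: 19 × 1.008 = 19.152
  N: 2 × 14.007 = 28.014
  O: 2 × 15.999 = 31.998
Sum: 12×12.011 + 1×35.450 + 19×1.008 + 2×14.007 + 2×15.999 = 258.746 → 258.75 g/mol.

258.75 g/mol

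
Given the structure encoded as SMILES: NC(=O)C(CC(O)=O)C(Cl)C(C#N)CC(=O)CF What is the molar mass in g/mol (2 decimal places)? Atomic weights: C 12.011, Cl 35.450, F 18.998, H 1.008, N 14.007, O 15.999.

First, the molecular formula is C10H12ClFN2O4 (counting implicit H from valence).
  C: 10 × 12.011 = 120.110
  Cl: 1 × 35.450 = 35.450
  F: 1 × 18.998 = 18.998
  H: 12 × 1.008 = 12.096
  N: 2 × 14.007 = 28.014
  O: 4 × 15.999 = 63.996
Sum: 10×12.011 + 1×35.450 + 1×18.998 + 12×1.008 + 2×14.007 + 4×15.999 = 278.664 → 278.66 g/mol.

278.66 g/mol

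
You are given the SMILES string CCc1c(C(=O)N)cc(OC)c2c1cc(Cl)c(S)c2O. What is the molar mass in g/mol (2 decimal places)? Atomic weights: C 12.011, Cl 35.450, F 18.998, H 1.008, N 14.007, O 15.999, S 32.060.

311.78 g/mol

First, the molecular formula is C14H14ClNO3S (counting implicit H from valence).
  C: 14 × 12.011 = 168.154
  Cl: 1 × 35.450 = 35.450
  H: 14 × 1.008 = 14.112
  N: 1 × 14.007 = 14.007
  O: 3 × 15.999 = 47.997
  S: 1 × 32.060 = 32.060
Sum: 14×12.011 + 1×35.450 + 14×1.008 + 1×14.007 + 3×15.999 + 1×32.060 = 311.780 → 311.78 g/mol.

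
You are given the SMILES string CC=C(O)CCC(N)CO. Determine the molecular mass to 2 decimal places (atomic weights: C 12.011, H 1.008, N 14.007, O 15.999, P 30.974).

First, the molecular formula is C7H15NO2 (counting implicit H from valence).
  C: 7 × 12.011 = 84.077
  H: 15 × 1.008 = 15.120
  N: 1 × 14.007 = 14.007
  O: 2 × 15.999 = 31.998
Sum: 7×12.011 + 15×1.008 + 1×14.007 + 2×15.999 = 145.202 → 145.20 g/mol.

145.20 g/mol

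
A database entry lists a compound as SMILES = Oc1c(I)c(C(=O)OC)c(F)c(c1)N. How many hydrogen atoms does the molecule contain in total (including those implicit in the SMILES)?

Walk through each heavy atom and fill implicit hydrogens from standard valence (C 4, N 3, O 2, S 2, halogen 1); for lowercase aromatic atoms, an aromatic c carries 1 H when it has two neighbours and 0 H with three, and aromatic n carries 0 H:
  atom 1: O, bond orders sum to 1 (valence 2) → 1 H
  atom 2: aromatic c, 3 neighbours → 0 H
  atom 3: aromatic c, 3 neighbours → 0 H
  atom 4: I (halogen, monovalent) → 0 H
  atom 5: aromatic c, 3 neighbours → 0 H
  atom 6: C, bond orders sum to 4 (valence 4) → 0 H
  atom 7: O, bond orders sum to 2 (valence 2) → 0 H
  atom 8: O, bond orders sum to 2 (valence 2) → 0 H
  atom 9: C, bond orders sum to 1 (valence 4) → 3 H
  atom 10: aromatic c, 3 neighbours → 0 H
  atom 11: F (halogen, monovalent) → 0 H
  atom 12: aromatic c, 3 neighbours → 0 H
  atom 13: aromatic c, 2 neighbours → 1 H
  atom 14: N, bond orders sum to 1 (valence 3) → 2 H
Total hydrogens: 7.

7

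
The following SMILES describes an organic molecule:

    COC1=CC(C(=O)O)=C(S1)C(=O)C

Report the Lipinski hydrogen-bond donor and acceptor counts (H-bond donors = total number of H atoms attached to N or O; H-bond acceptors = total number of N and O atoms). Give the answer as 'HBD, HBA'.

Donors: find every N or O and count the H atoms it carries.
  atom 2 (O): bond orders sum to 2 → 0 H
  atom 7 (O): bond orders sum to 2 → 0 H
  atom 8 (O): bond orders sum to 1 → 1 H
  atom 12 (O): bond orders sum to 2 → 0 H
Lipinski HBD = 1.
Acceptors: N atoms = 0, O atoms = 4 → HBA = 4.

1, 4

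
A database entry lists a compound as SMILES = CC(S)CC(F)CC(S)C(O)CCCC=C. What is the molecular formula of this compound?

C12H23FOS2

Walk through each heavy atom and fill implicit hydrogens from standard valence (C 4, N 3, O 2, S 2, halogen 1):
  atom 1: C, bond orders sum to 1 (valence 4) → 3 H
  atom 2: C, bond orders sum to 3 (valence 4) → 1 H
  atom 3: S, bond orders sum to 1 (valence 2) → 1 H
  atom 4: C, bond orders sum to 2 (valence 4) → 2 H
  atom 5: C, bond orders sum to 3 (valence 4) → 1 H
  atom 6: F (halogen, monovalent) → 0 H
  atom 7: C, bond orders sum to 2 (valence 4) → 2 H
  atom 8: C, bond orders sum to 3 (valence 4) → 1 H
  atom 9: S, bond orders sum to 1 (valence 2) → 1 H
  atom 10: C, bond orders sum to 3 (valence 4) → 1 H
  atom 11: O, bond orders sum to 1 (valence 2) → 1 H
  atom 12: C, bond orders sum to 2 (valence 4) → 2 H
  atom 13: C, bond orders sum to 2 (valence 4) → 2 H
  atom 14: C, bond orders sum to 2 (valence 4) → 2 H
  atom 15: C, bond orders sum to 3 (valence 4) → 1 H
  atom 16: C, bond orders sum to 2 (valence 4) → 2 H
Totals → C:12, H:23, F:1, O:1, S:2.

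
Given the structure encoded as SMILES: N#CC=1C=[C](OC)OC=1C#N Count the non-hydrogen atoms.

11

Every atom symbol written in the SMILES (organic subset) is one heavy atom; implicit H are not written.
Heavy atoms by element → C:7, N:2, O:2.
Total: 11.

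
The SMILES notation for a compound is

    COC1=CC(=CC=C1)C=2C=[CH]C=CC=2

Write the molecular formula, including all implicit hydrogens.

Walk through each heavy atom and fill implicit hydrogens from standard valence (C 4, N 3, O 2, S 2, halogen 1):
  atom 1: C, bond orders sum to 1 (valence 4) → 3 H
  atom 2: O, bond orders sum to 2 (valence 2) → 0 H
  atom 3: C, bond orders sum to 4 (valence 4) → 0 H
  atom 4: C, bond orders sum to 3 (valence 4) → 1 H
  atom 5: C, bond orders sum to 4 (valence 4) → 0 H
  atom 6: C, bond orders sum to 3 (valence 4) → 1 H
  atom 7: C, bond orders sum to 3 (valence 4) → 1 H
  atom 8: C, bond orders sum to 3 (valence 4) → 1 H
  atom 9: C, bond orders sum to 4 (valence 4) → 0 H
  atom 10: C, bond orders sum to 3 (valence 4) → 1 H
  atom 11: C with explicit H count 1
  atom 12: C, bond orders sum to 3 (valence 4) → 1 H
  atom 13: C, bond orders sum to 3 (valence 4) → 1 H
  atom 14: C, bond orders sum to 3 (valence 4) → 1 H
Totals → C:13, H:12, O:1.
In Hill order: C13H12O.

C13H12O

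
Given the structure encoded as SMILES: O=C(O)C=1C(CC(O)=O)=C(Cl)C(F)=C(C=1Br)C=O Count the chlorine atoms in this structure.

Scan the SMILES for Cl atoms (remember two-letter symbols like Cl and Br are single atoms).
Chlorine count: 1.

1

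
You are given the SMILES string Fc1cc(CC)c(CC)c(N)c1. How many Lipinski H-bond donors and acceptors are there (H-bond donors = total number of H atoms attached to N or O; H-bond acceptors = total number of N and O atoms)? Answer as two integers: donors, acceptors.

2, 1

Donors: find every N or O and count the H atoms it carries.
  atom 11 (N): bond orders sum to 1 → 2 H
Lipinski HBD = 2.
Acceptors: N atoms = 1, O atoms = 0 → HBA = 1.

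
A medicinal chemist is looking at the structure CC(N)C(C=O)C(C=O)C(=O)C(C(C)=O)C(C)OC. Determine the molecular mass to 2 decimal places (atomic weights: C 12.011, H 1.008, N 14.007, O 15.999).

271.31 g/mol

First, the molecular formula is C13H21NO5 (counting implicit H from valence).
  C: 13 × 12.011 = 156.143
  H: 21 × 1.008 = 21.168
  N: 1 × 14.007 = 14.007
  O: 5 × 15.999 = 79.995
Sum: 13×12.011 + 21×1.008 + 1×14.007 + 5×15.999 = 271.313 → 271.31 g/mol.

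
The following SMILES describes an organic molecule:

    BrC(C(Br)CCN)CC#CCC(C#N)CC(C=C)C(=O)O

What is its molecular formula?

C15H20Br2N2O2

Walk through each heavy atom and fill implicit hydrogens from standard valence (C 4, N 3, O 2, S 2, halogen 1):
  atom 1: Br (halogen, monovalent) → 0 H
  atom 2: C, bond orders sum to 3 (valence 4) → 1 H
  atom 3: C, bond orders sum to 3 (valence 4) → 1 H
  atom 4: Br (halogen, monovalent) → 0 H
  atom 5: C, bond orders sum to 2 (valence 4) → 2 H
  atom 6: C, bond orders sum to 2 (valence 4) → 2 H
  atom 7: N, bond orders sum to 1 (valence 3) → 2 H
  atom 8: C, bond orders sum to 2 (valence 4) → 2 H
  atom 9: C, bond orders sum to 4 (valence 4) → 0 H
  atom 10: C, bond orders sum to 4 (valence 4) → 0 H
  atom 11: C, bond orders sum to 2 (valence 4) → 2 H
  atom 12: C, bond orders sum to 3 (valence 4) → 1 H
  atom 13: C, bond orders sum to 4 (valence 4) → 0 H
  atom 14: N, bond orders sum to 3 (valence 3) → 0 H
  atom 15: C, bond orders sum to 2 (valence 4) → 2 H
  atom 16: C, bond orders sum to 3 (valence 4) → 1 H
  atom 17: C, bond orders sum to 3 (valence 4) → 1 H
  atom 18: C, bond orders sum to 2 (valence 4) → 2 H
  atom 19: C, bond orders sum to 4 (valence 4) → 0 H
  atom 20: O, bond orders sum to 2 (valence 2) → 0 H
  atom 21: O, bond orders sum to 1 (valence 2) → 1 H
Totals → C:15, H:20, Br:2, N:2, O:2.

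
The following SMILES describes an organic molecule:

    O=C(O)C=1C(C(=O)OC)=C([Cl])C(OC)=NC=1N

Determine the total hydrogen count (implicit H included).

9

Walk through each heavy atom and fill implicit hydrogens from standard valence (C 4, N 3, O 2, S 2, halogen 1):
  atom 1: O, bond orders sum to 2 (valence 2) → 0 H
  atom 2: C, bond orders sum to 4 (valence 4) → 0 H
  atom 3: O, bond orders sum to 1 (valence 2) → 1 H
  atom 4: C, bond orders sum to 4 (valence 4) → 0 H
  atom 5: C, bond orders sum to 4 (valence 4) → 0 H
  atom 6: C, bond orders sum to 4 (valence 4) → 0 H
  atom 7: O, bond orders sum to 2 (valence 2) → 0 H
  atom 8: O, bond orders sum to 2 (valence 2) → 0 H
  atom 9: C, bond orders sum to 1 (valence 4) → 3 H
  atom 10: C, bond orders sum to 4 (valence 4) → 0 H
  atom 11: Cl with explicit H count 0
  atom 12: C, bond orders sum to 4 (valence 4) → 0 H
  atom 13: O, bond orders sum to 2 (valence 2) → 0 H
  atom 14: C, bond orders sum to 1 (valence 4) → 3 H
  atom 15: N, bond orders sum to 3 (valence 3) → 0 H
  atom 16: C, bond orders sum to 4 (valence 4) → 0 H
  atom 17: N, bond orders sum to 1 (valence 3) → 2 H
Total hydrogens: 9.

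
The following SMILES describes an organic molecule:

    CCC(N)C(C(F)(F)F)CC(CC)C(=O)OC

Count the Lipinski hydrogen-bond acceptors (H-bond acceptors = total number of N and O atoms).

N atoms: 1; O atoms: 2.
Lipinski HBA = 1 + 2 = 3.

3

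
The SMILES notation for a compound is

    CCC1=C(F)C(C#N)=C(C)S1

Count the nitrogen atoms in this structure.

Scan the SMILES for N atoms (remember two-letter symbols like Cl and Br are single atoms).
Nitrogen count: 1.

1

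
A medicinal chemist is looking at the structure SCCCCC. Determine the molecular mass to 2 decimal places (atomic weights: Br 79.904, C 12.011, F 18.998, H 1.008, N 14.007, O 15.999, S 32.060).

First, the molecular formula is C5H12S (counting implicit H from valence).
  C: 5 × 12.011 = 60.055
  H: 12 × 1.008 = 12.096
  S: 1 × 32.060 = 32.060
Sum: 5×12.011 + 12×1.008 + 1×32.060 = 104.211 → 104.21 g/mol.

104.21 g/mol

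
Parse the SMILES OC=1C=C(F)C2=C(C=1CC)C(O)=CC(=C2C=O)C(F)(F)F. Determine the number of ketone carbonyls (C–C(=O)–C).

Scan the SMILES for the ketone motif — none present.
Groups that are present: 1 aldehyde, 2 hydroxyl.

0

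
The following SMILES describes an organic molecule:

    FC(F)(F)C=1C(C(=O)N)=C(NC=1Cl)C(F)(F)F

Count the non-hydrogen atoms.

Every atom symbol written in the SMILES (organic subset) is one heavy atom; implicit H are not written.
Heavy atoms by element → C:7, Cl:1, F:6, N:2, O:1.
Total: 17.

17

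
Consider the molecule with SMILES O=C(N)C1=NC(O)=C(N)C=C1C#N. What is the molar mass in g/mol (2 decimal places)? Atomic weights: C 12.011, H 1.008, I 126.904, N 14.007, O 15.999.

178.15 g/mol

First, the molecular formula is C7H6N4O2 (counting implicit H from valence).
  C: 7 × 12.011 = 84.077
  H: 6 × 1.008 = 6.048
  N: 4 × 14.007 = 56.028
  O: 2 × 15.999 = 31.998
Sum: 7×12.011 + 6×1.008 + 4×14.007 + 2×15.999 = 178.151 → 178.15 g/mol.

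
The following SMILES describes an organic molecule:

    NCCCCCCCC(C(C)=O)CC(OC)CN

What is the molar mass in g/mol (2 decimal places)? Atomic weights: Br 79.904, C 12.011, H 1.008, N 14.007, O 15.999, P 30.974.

258.41 g/mol

First, the molecular formula is C14H30N2O2 (counting implicit H from valence).
  C: 14 × 12.011 = 168.154
  H: 30 × 1.008 = 30.240
  N: 2 × 14.007 = 28.014
  O: 2 × 15.999 = 31.998
Sum: 14×12.011 + 30×1.008 + 2×14.007 + 2×15.999 = 258.406 → 258.41 g/mol.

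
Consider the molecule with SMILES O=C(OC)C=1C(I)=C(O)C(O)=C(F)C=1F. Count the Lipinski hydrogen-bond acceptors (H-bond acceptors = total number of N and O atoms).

4

N atoms: 0; O atoms: 4.
Lipinski HBA = 0 + 4 = 4.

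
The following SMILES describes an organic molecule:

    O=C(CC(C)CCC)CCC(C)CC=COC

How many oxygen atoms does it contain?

Scan the SMILES for O atoms (remember two-letter symbols like Cl and Br are single atoms).
Oxygen count: 2.

2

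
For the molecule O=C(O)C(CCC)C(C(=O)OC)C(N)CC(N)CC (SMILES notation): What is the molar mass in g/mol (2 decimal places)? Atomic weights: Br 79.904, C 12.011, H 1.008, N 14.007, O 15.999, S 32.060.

First, the molecular formula is C13H26N2O4 (counting implicit H from valence).
  C: 13 × 12.011 = 156.143
  H: 26 × 1.008 = 26.208
  N: 2 × 14.007 = 28.014
  O: 4 × 15.999 = 63.996
Sum: 13×12.011 + 26×1.008 + 2×14.007 + 4×15.999 = 274.361 → 274.36 g/mol.

274.36 g/mol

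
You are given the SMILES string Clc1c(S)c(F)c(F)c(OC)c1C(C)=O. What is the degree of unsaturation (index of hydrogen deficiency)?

5

Molecular formula: C9H7ClF2O2S.
DoU = (2C + 2 + N − H − X) / 2, where X is the halogen count and O/S are ignored.
    = (2·9 + 2 + 0 − 7 − 3) / 2 = 10 / 2 = 5.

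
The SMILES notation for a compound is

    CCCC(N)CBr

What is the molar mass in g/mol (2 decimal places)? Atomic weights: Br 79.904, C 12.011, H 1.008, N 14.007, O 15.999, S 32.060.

166.06 g/mol

First, the molecular formula is C5H12BrN (counting implicit H from valence).
  Br: 1 × 79.904 = 79.904
  C: 5 × 12.011 = 60.055
  H: 12 × 1.008 = 12.096
  N: 1 × 14.007 = 14.007
Sum: 1×79.904 + 5×12.011 + 12×1.008 + 1×14.007 = 166.062 → 166.06 g/mol.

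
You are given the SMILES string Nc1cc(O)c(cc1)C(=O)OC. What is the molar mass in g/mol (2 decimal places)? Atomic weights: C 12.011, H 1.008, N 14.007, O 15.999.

First, the molecular formula is C8H9NO3 (counting implicit H from valence).
  C: 8 × 12.011 = 96.088
  H: 9 × 1.008 = 9.072
  N: 1 × 14.007 = 14.007
  O: 3 × 15.999 = 47.997
Sum: 8×12.011 + 9×1.008 + 1×14.007 + 3×15.999 = 167.164 → 167.16 g/mol.

167.16 g/mol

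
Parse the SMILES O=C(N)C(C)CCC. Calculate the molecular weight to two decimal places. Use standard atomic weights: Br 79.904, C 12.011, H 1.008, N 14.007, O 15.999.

First, the molecular formula is C6H13NO (counting implicit H from valence).
  C: 6 × 12.011 = 72.066
  H: 13 × 1.008 = 13.104
  N: 1 × 14.007 = 14.007
  O: 1 × 15.999 = 15.999
Sum: 6×12.011 + 13×1.008 + 1×14.007 + 1×15.999 = 115.176 → 115.18 g/mol.

115.18 g/mol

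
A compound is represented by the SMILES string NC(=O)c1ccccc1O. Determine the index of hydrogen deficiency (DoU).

5

Molecular formula: C7H7NO2.
DoU = (2C + 2 + N − H − X) / 2, where X is the halogen count and O/S are ignored.
    = (2·7 + 2 + 1 − 7 − 0) / 2 = 10 / 2 = 5.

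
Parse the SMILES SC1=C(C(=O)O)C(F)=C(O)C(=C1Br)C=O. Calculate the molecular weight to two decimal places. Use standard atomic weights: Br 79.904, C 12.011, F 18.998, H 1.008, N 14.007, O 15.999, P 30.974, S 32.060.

295.08 g/mol

First, the molecular formula is C8H4BrFO4S (counting implicit H from valence).
  Br: 1 × 79.904 = 79.904
  C: 8 × 12.011 = 96.088
  F: 1 × 18.998 = 18.998
  H: 4 × 1.008 = 4.032
  O: 4 × 15.999 = 63.996
  S: 1 × 32.060 = 32.060
Sum: 1×79.904 + 8×12.011 + 1×18.998 + 4×1.008 + 4×15.999 + 1×32.060 = 295.078 → 295.08 g/mol.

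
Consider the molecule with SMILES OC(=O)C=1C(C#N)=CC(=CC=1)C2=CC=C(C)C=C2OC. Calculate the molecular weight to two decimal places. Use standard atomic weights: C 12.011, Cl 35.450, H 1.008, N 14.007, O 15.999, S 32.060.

First, the molecular formula is C16H13NO3 (counting implicit H from valence).
  C: 16 × 12.011 = 192.176
  H: 13 × 1.008 = 13.104
  N: 1 × 14.007 = 14.007
  O: 3 × 15.999 = 47.997
Sum: 16×12.011 + 13×1.008 + 1×14.007 + 3×15.999 = 267.284 → 267.28 g/mol.

267.28 g/mol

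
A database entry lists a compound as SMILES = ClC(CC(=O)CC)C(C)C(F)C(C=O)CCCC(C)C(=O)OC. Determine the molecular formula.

Walk through each heavy atom and fill implicit hydrogens from standard valence (C 4, N 3, O 2, S 2, halogen 1):
  atom 1: Cl (halogen, monovalent) → 0 H
  atom 2: C, bond orders sum to 3 (valence 4) → 1 H
  atom 3: C, bond orders sum to 2 (valence 4) → 2 H
  atom 4: C, bond orders sum to 4 (valence 4) → 0 H
  atom 5: O, bond orders sum to 2 (valence 2) → 0 H
  atom 6: C, bond orders sum to 2 (valence 4) → 2 H
  atom 7: C, bond orders sum to 1 (valence 4) → 3 H
  atom 8: C, bond orders sum to 3 (valence 4) → 1 H
  atom 9: C, bond orders sum to 1 (valence 4) → 3 H
  atom 10: C, bond orders sum to 3 (valence 4) → 1 H
  atom 11: F (halogen, monovalent) → 0 H
  atom 12: C, bond orders sum to 3 (valence 4) → 1 H
  atom 13: C, bond orders sum to 3 (valence 4) → 1 H
  atom 14: O, bond orders sum to 2 (valence 2) → 0 H
  atom 15: C, bond orders sum to 2 (valence 4) → 2 H
  atom 16: C, bond orders sum to 2 (valence 4) → 2 H
  atom 17: C, bond orders sum to 2 (valence 4) → 2 H
  atom 18: C, bond orders sum to 3 (valence 4) → 1 H
  atom 19: C, bond orders sum to 1 (valence 4) → 3 H
  atom 20: C, bond orders sum to 4 (valence 4) → 0 H
  atom 21: O, bond orders sum to 2 (valence 2) → 0 H
  atom 22: O, bond orders sum to 2 (valence 2) → 0 H
  atom 23: C, bond orders sum to 1 (valence 4) → 3 H
Totals → C:17, H:28, Cl:1, F:1, O:4.
In Hill order: C17H28ClFO4.

C17H28ClFO4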